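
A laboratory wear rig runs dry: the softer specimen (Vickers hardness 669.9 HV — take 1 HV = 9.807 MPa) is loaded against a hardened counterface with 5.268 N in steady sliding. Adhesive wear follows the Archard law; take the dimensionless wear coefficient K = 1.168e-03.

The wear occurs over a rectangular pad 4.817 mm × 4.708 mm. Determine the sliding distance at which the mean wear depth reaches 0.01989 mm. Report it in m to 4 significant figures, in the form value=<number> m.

The computation carries full precision. Quoted intermediates are rounded; a single final rounding to four significant figures.
Hardness H = 669.9 HV × 9.807 MPa/HV = 6570 MPa = 6.570e+09 Pa.
Pad sides 4.817 mm × 4.708 mm = 0.004817 m × 0.004708 m. Contact area A = 0.004817 m × 0.004708 m = 2.268e-05 m².
Depth limit h_lim = 0.01989 mm = 1.989e-05 m.
Expressed in SI base units: W = 5.268 N, H = 6.570e+09 Pa, K = 1.168e-03.
Limit volume V_lim = h_lim·A = 1.989e-05 · 2.268e-05 = 4.511e-10 m³.
So the life L = V_lim·H/(K·W) = 4.511e-10 · 6.570e+09 / (1.168e-03 · 5.268) = 481.6 m.

value=481.6 m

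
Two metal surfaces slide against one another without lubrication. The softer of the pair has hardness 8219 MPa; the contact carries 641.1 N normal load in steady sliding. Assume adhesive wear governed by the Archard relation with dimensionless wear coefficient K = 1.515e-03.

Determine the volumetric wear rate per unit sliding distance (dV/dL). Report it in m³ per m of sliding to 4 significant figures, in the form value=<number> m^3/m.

value=1.182e-10 m^3/m

The intermediates are displayed rounded — all arithmetic holds full precision, and a single final rounding: 4 significant figures.
Hardness H = 8219 MPa = 8.219e+09 Pa.
Collected in SI base units: W = 641.1 N, H = 8.219e+09 Pa, K = 1.515e-03.
The wear rate dV/dL = K·W/H (independent of L): 1.515e-03 · 641.1 / 8.219e+09 = 1.182e-10 m³/m.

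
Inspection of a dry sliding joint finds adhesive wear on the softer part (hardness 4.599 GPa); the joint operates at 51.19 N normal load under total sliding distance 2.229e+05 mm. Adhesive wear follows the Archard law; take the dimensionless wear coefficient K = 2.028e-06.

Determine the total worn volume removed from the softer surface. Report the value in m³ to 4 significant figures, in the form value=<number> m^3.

value=5.032e-12 m^3

All working math runs at full float precision, and intermediate values are printed rounded; rounded once at the end to 4 significant figures.
Convert: Total distance L = 2.229e+05 mm = 222.9 m.
Convert: Hardness H = 4.599 GPa = 4.599e+09 Pa.
Expressed in SI base units: W = 51.19 N, H = 4.599e+09 Pa, K = 2.028e-06.
The Archard volume V = K·W·L/H = 2.028e-06 · 51.19 · 222.9 / 4.599e+09 = 5.032e-12 m³.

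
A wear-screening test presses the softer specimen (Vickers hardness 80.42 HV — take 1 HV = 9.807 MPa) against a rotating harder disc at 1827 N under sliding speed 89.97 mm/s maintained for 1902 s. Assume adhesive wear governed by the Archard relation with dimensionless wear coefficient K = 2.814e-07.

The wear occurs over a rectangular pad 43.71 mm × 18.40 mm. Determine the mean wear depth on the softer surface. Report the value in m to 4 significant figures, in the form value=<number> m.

value=1.387e-07 m

All working math maintains full float precision; intermediates are displayed rounded, and a lone final rounding to four significant digits.
Sliding speed v = 89.97 mm/s = 0.08997 m/s. Sliding distance L = v·t = 0.08997 m/s × 1902 s = 171.1 m.
Hardness H = 80.42 HV × 9.807 MPa/HV = 788.7 MPa = 7.887e+08 Pa.
Pad sides 43.71 mm × 18.40 mm = 0.04371 m × 0.01840 m. Contact area A = 0.04371 m × 0.01840 m = 8.043e-04 m².
SI base units throughout: W = 1827 N, H = 7.887e+08 Pa, K = 2.814e-07.
Archard volume V = K·W·L/H = 2.814e-07 · 1827 · 171.1 / 7.887e+08 = 1.116e-10 m³.
Average depth h = V/A = 1.116e-10 / 8.043e-04 = 1.387e-07 m.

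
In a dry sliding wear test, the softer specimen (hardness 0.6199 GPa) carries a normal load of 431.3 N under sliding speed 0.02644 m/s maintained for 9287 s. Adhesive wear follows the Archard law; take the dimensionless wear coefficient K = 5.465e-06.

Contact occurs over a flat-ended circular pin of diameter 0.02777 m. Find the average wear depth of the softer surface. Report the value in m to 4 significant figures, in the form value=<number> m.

value=1.541e-06 m

The computation runs at exact precision; the intermediates appear rounded. Rounded once at the end to four significant digits.
Sliding distance L = v·t = 0.02644 m/s × 9287 s = 245.5 m.
Hardness H = 0.6199 GPa = 6.199e+08 Pa.
Contact area A = π·d²/4 = π·(0.02777 m)²/4 = 6.057e-04 m².
In SI base units: W = 431.3 N, H = 6.199e+08 Pa, K = 5.465e-06.
Wear volume V = K·W·L/H = 5.465e-06 · 431.3 · 245.5 / 6.199e+08 = 9.337e-10 m³.
Depth of wear h = V/A = 9.337e-10 / 6.057e-04 = 1.541e-06 m.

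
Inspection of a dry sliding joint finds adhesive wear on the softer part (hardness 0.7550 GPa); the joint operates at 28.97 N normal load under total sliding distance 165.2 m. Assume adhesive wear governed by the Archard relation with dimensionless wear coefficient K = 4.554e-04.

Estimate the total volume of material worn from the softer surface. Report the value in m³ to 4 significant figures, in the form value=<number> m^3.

value=2.887e-09 m^3

The algebra keeps full float precision — quoted intermediates are rounded — a lone final rounding, at 4 significant digits.
Hardness H = 0.7550 GPa = 7.550e+08 Pa.
Collected in SI base units: W = 28.97 N, H = 7.550e+08 Pa, K = 4.554e-04.
Archard relation: V = K·W·L/H = 4.554e-04 · 28.97 · 165.2 / 7.550e+08 = 2.887e-09 m³.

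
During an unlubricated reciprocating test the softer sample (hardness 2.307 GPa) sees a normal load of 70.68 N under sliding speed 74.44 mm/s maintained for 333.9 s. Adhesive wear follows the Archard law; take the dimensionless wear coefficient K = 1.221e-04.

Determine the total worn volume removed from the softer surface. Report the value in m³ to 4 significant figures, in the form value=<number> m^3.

The computation keeps exact precision, and quoted intermediates are rounded; one last rounding: four significant figures.
Sliding speed v = 74.44 mm/s = 0.07444 m/s. The distance L = v·t = 0.07444 m/s × 333.9 s = 24.86 m.
Hardness H = 2.307 GPa = 2.307e+09 Pa.
Collected in SI base units: W = 70.68 N, H = 2.307e+09 Pa, K = 1.221e-04.
By Archard's law, V = K·W·L/H = 1.221e-04 · 70.68 · 24.86 / 2.307e+09 = 9.298e-11 m³.

value=9.298e-11 m^3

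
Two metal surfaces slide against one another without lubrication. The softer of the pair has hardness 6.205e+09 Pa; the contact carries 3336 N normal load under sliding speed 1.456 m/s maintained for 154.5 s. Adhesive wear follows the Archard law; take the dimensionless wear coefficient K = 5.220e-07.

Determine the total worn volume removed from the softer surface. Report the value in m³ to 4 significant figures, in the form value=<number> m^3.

The intermediates are displayed rounded — the algebra runs at exact precision — a lone final rounding, at four significant figures.
Convert: Sliding distance L = v·t = 1.456 m/s × 154.5 s = 225.0 m.
Restated in SI base units: W = 3336 N, H = 6.205e+09 Pa, K = 5.220e-07.
By Archard's law, V = K·W·L/H = 5.220e-07 · 3336 · 225.0 / 6.205e+09 = 6.313e-11 m³.

value=6.313e-11 m^3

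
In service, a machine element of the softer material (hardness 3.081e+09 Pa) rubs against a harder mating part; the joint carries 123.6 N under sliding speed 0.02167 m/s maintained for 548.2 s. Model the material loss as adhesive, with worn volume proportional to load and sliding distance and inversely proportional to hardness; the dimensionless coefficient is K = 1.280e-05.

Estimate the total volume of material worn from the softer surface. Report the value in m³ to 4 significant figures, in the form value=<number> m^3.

value=6.100e-12 m^3

Intermediates are displayed rounded; every step runs at full float precision. Rounded just once: 4 significant figures.
Distance covered L = v·t = 0.02167 m/s × 548.2 s = 11.88 m.
In SI base units, W = 123.6 N, H = 3.081e+09 Pa, K = 1.280e-05.
Apply Archard: V = K·W·L/H = 1.280e-05 · 123.6 · 11.88 / 3.081e+09 = 6.100e-12 m³.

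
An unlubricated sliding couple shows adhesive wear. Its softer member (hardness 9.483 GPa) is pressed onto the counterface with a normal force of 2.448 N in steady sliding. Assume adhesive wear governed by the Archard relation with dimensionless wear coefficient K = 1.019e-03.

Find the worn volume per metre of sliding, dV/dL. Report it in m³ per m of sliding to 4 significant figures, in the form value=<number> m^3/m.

Intermediates appear rounded. Every step carries full precision. Rounded once at the end, at four significant figures.
Convert: Hardness H = 9.483 GPa = 9.483e+09 Pa.
Working in SI base units: W = 2.448 N, H = 9.483e+09 Pa, K = 1.019e-03.
Wear rate dV/dL = K·W/H — distance-free: 1.019e-03 · 2.448 / 9.483e+09 = 2.631e-13 m³/m.

value=2.631e-13 m^3/m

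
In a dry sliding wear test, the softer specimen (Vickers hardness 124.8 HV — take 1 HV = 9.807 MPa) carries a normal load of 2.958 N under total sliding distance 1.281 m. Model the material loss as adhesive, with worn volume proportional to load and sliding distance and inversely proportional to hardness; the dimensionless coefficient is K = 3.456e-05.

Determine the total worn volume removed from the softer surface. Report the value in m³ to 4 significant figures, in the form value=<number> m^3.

value=1.070e-13 m^3

Intermediate values are displayed rounded. The computation maintains full float precision; one last rounding: four significant figures.
Convert: Hardness H = 124.8 HV × 9.807 MPa/HV = 1224 MPa = 1.224e+09 Pa.
Expressed in SI base units: W = 2.958 N, H = 1.224e+09 Pa, K = 3.456e-05.
Volume removed: V = K·W·L/H = 3.456e-05 · 2.958 · 1.281 / 1.224e+09 = 1.070e-13 m³.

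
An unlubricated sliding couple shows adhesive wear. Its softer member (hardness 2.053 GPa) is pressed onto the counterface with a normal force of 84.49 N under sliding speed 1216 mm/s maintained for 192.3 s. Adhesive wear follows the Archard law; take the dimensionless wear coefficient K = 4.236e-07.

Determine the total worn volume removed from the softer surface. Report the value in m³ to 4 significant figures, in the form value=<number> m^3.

Every step runs at full float precision — intermediate values are shown rounded; one last rounding to four significant figures.
Convert: Sliding speed v = 1216 mm/s = 1.216 m/s. Total distance L = v·t = 1.216 m/s × 192.3 s = 233.8 m.
Convert: Hardness H = 2.053 GPa = 2.053e+09 Pa.
Restated in SI base units: W = 84.49 N, H = 2.053e+09 Pa, K = 4.236e-07.
Archard relation: V = K·W·L/H = 4.236e-07 · 84.49 · 233.8 / 2.053e+09 = 4.076e-12 m³.

value=4.076e-12 m^3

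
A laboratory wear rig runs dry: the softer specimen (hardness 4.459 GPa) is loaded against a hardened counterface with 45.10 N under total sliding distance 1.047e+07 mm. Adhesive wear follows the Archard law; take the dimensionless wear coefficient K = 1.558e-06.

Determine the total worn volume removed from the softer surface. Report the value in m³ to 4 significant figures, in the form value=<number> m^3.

value=1.650e-10 m^3

All working math runs at exact precision. Quoted intermediates are rounded, and rounded once at the end to 4 significant digits.
Convert: Sliding distance L = 1.047e+07 mm = 1.047e+04 m.
Convert: Hardness H = 4.459 GPa = 4.459e+09 Pa.
In SI base units, W = 45.10 N, H = 4.459e+09 Pa, K = 1.558e-06.
Archard volume V = K·W·L/H = 1.558e-06 · 45.10 · 1.047e+04 / 4.459e+09 = 1.650e-10 m³.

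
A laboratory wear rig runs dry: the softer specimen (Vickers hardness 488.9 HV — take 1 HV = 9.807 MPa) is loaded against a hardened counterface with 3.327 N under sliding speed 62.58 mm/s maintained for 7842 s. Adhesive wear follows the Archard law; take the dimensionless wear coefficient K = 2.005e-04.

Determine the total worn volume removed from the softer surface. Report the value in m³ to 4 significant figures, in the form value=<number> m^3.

The intermediates are shown rounded; all working math holds exact precision; rounded once at the end, at four significant digits.
Sliding speed v = 62.58 mm/s = 0.06258 m/s. Distance covered L = v·t = 0.06258 m/s × 7842 s = 490.8 m.
Hardness H = 488.9 HV × 9.807 MPa/HV = 4795 MPa = 4.795e+09 Pa.
Restated in SI base units: W = 3.327 N, H = 4.795e+09 Pa, K = 2.005e-04.
Wear volume V = K·W·L/H = 2.005e-04 · 3.327 · 490.8 / 4.795e+09 = 6.828e-11 m³.

value=6.828e-11 m^3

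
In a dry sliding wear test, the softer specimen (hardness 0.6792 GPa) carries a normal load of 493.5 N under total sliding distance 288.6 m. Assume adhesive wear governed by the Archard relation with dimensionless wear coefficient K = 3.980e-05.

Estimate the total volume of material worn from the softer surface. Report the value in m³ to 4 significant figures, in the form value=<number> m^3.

The computation maintains full precision, and displayed values are rounded, and one final rounding: four significant figures.
Convert: Hardness H = 0.6792 GPa = 6.792e+08 Pa.
In SI base units: W = 493.5 N, H = 6.792e+08 Pa, K = 3.980e-05.
Worn volume V = K·W·L/H = 3.980e-05 · 493.5 · 288.6 / 6.792e+08 = 8.346e-09 m³.

value=8.346e-09 m^3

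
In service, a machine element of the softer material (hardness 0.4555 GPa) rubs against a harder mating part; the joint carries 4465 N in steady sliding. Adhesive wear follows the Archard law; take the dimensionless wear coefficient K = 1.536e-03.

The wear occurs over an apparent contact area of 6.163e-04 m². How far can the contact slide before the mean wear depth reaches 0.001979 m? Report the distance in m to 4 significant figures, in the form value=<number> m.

All working math holds full float precision; shown intermediates are rounded, and one last rounding to four significant figures.
Hardness H = 0.4555 GPa = 4.555e+08 Pa.
Collected in SI base units: W = 4465 N, H = 4.555e+08 Pa, K = 1.536e-03.
At the depth limit, V_lim = h_lim·A = 0.001979 · 6.163e-04 = 1.220e-06 m³.
Thus life L = V_lim·H/(K·W) = 1.220e-06 · 4.555e+08 / (1.536e-03 · 4465) = 81.01 m.

value=81.01 m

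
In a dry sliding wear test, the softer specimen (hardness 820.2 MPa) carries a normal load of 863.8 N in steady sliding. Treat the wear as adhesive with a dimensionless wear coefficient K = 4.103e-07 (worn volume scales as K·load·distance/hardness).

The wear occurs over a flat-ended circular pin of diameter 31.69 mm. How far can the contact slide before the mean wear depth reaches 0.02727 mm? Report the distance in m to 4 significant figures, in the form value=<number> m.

Intermediate values appear rounded; the computation holds exact precision, and a single final rounding, at 4 significant figures.
Convert: Hardness H = 820.2 MPa = 8.202e+08 Pa.
Convert: Pin diameter d = 31.69 mm = 0.03169 m. Contact area A = π·d²/4 = π·(0.03169 m)²/4 = 7.887e-04 m².
Convert: Depth limit h_lim = 0.02727 mm = 2.727e-05 m.
In SI base units: W = 863.8 N, H = 8.202e+08 Pa, K = 4.103e-07.
Permissible volume V_lim = h_lim·A = 2.727e-05 · 7.887e-04 = 2.151e-08 m³.
Inverting, life L = V_lim·H/(K·W) = 2.151e-08 · 8.202e+08 / (4.103e-07 · 863.8) = 4.978e+04 m.

value=4.978e+04 m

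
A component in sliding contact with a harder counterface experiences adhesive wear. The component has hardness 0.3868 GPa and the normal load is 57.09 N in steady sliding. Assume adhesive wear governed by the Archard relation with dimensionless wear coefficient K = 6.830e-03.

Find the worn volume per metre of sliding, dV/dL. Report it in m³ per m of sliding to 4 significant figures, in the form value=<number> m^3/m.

Quoted intermediates are rounded; all working math keeps full float precision, and rounded once at the end: 4 significant figures.
Convert: Hardness H = 0.3868 GPa = 3.868e+08 Pa.
SI base units throughout: W = 57.09 N, H = 3.868e+08 Pa, K = 6.830e-03.
Volumetric rate dV/dL = K·W/H (independent of L): 6.830e-03 · 57.09 / 3.868e+08 = 1.008e-09 m³/m.

value=1.008e-09 m^3/m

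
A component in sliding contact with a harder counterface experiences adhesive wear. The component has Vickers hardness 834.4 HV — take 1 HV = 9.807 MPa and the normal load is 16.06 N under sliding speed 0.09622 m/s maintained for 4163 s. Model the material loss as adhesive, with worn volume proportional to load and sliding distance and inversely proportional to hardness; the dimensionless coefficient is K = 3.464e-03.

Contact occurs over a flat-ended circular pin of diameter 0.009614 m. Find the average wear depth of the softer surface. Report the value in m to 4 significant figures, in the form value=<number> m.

Each operation keeps full precision. Printed values are rounded; a single final rounding: 4 significant figures.
Convert: Path length L = v·t = 0.09622 m/s × 4163 s = 400.6 m.
Convert: Hardness H = 834.4 HV × 9.807 MPa/HV = 8183 MPa = 8.183e+09 Pa.
Convert: Contact area A = π·d²/4 = π·(0.009614 m)²/4 = 7.259e-05 m².
SI base units throughout: W = 16.06 N, H = 8.183e+09 Pa, K = 3.464e-03.
Wear volume V = K·W·L/H = 3.464e-03 · 16.06 · 400.6 / 8.183e+09 = 2.723e-09 m³.
Average depth h = V/A = 2.723e-09 / 7.259e-05 = 3.751e-05 m.

value=3.751e-05 m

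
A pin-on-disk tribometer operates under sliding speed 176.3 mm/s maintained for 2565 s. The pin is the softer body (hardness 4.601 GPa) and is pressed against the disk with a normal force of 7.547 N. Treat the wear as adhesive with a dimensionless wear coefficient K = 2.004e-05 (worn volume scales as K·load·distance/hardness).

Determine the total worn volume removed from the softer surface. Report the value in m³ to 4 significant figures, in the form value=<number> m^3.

Printed values are rounded. The computation holds full float precision. Rounded once at the end: four significant digits.
Convert: Sliding speed v = 176.3 mm/s = 0.1763 m/s. Path length L = v·t = 0.1763 m/s × 2565 s = 452.2 m.
Convert: Hardness H = 4.601 GPa = 4.601e+09 Pa.
Restated in SI base units: W = 7.547 N, H = 4.601e+09 Pa, K = 2.004e-05.
Volume removed: V = K·W·L/H = 2.004e-05 · 7.547 · 452.2 / 4.601e+09 = 1.486e-11 m³.

value=1.486e-11 m^3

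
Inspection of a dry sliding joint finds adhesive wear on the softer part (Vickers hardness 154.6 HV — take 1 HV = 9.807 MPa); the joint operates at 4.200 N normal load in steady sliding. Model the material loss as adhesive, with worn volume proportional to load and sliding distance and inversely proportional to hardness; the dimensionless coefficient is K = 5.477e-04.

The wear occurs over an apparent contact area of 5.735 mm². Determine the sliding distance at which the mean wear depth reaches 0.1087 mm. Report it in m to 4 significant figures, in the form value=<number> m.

value=410.9 m

The intermediates are displayed rounded; the algebra keeps full precision — a single final rounding: four significant figures.
Convert: Hardness H = 154.6 HV × 9.807 MPa/HV = 1516 MPa = 1.516e+09 Pa.
Convert: Contact area A = 5.735 mm² = 5.735e-06 m².
Convert: Depth limit h_lim = 0.1087 mm = 1.087e-04 m.
SI base units throughout: W = 4.200 N, H = 1.516e+09 Pa, K = 5.477e-04.
Volume at the limit: V_lim = h_lim·A = 1.087e-04 · 5.735e-06 = 6.234e-10 m³.
Life L = V_lim·H/(K·W) = 6.234e-10 · 1.516e+09 / (5.477e-04 · 4.200) = 410.9 m.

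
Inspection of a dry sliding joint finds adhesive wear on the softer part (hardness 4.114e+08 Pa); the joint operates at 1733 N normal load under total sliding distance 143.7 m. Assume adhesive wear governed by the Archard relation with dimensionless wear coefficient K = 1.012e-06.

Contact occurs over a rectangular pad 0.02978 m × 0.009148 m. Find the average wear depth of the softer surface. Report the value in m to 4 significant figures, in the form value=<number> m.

Shown intermediates are rounded; the algebra keeps full float precision — a single final rounding, at 4 significant digits.
Contact area A = 0.02978 m × 0.009148 m = 2.724e-04 m².
In SI base units, W = 1733 N, H = 4.114e+08 Pa, K = 1.012e-06.
Worn volume V = K·W·L/H = 1.012e-06 · 1733 · 143.7 / 4.114e+08 = 6.126e-10 m³.
Depth h = V/A = 6.126e-10 / 2.724e-04 = 2.249e-06 m.

value=2.249e-06 m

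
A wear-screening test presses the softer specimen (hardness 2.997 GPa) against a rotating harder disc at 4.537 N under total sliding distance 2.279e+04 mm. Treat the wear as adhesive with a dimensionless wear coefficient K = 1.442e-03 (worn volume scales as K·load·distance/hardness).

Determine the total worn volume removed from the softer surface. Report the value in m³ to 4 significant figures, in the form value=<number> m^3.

Intermediates are displayed rounded — every step carries full float precision, and a lone final rounding to four significant figures.
Convert: Total distance L = 2.279e+04 mm = 22.79 m.
Convert: Hardness H = 2.997 GPa = 2.997e+09 Pa.
Expressed in SI base units: W = 4.537 N, H = 2.997e+09 Pa, K = 1.442e-03.
Volume removed: V = K·W·L/H = 1.442e-03 · 4.537 · 22.79 / 2.997e+09 = 4.975e-11 m³.

value=4.975e-11 m^3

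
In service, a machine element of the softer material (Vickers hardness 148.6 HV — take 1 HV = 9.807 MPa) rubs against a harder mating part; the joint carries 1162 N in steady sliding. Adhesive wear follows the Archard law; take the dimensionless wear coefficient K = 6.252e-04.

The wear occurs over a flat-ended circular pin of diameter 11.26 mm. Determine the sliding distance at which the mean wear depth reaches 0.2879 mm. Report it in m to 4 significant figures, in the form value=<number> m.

The algebra carries full precision; shown intermediates are rounded. Rounded just once, at four significant figures.
Hardness H = 148.6 HV × 9.807 MPa/HV = 1457 MPa = 1.457e+09 Pa.
Pin diameter d = 11.26 mm = 0.01126 m. Contact area A = π·d²/4 = π·(0.01126 m)²/4 = 9.958e-05 m².
Depth limit h_lim = 0.2879 mm = 2.879e-04 m.
Restated in SI base units: W = 1162 N, H = 1.457e+09 Pa, K = 6.252e-04.
Wearable volume V_lim = h_lim·A = 2.879e-04 · 9.958e-05 = 2.867e-08 m³.
Inverting, life L = V_lim·H/(K·W) = 2.867e-08 · 1.457e+09 / (6.252e-04 · 1162) = 57.51 m.

value=57.51 m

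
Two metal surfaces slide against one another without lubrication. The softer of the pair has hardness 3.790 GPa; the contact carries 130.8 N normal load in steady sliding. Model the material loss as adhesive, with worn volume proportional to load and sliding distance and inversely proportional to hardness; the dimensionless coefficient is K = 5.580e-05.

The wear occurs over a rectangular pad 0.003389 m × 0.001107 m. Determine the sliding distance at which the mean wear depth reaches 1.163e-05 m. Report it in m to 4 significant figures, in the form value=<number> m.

value=22.66 m

All arithmetic keeps exact precision, and displayed values are rounded; one last rounding, at four significant figures.
Hardness H = 3.790 GPa = 3.790e+09 Pa.
Contact area A = 0.003389 m × 0.001107 m = 3.752e-06 m².
In SI base units: W = 130.8 N, H = 3.790e+09 Pa, K = 5.580e-05.
Volume at the limit: V_lim = h_lim·A = 1.163e-05 · 3.752e-06 = 4.363e-11 m³.
Life L = V_lim·H/(K·W) = 4.363e-11 · 3.790e+09 / (5.580e-05 · 130.8) = 22.66 m.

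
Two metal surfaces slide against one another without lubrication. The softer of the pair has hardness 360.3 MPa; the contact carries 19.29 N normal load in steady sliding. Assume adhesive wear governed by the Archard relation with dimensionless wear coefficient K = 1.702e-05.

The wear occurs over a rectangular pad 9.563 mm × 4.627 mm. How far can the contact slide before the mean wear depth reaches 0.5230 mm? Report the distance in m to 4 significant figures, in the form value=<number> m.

Intermediates appear rounded; each operation runs at full float precision, and rounded once at the end, at 4 significant digits.
Convert: Hardness H = 360.3 MPa = 3.603e+08 Pa.
Convert: Pad sides 9.563 mm × 4.627 mm = 0.009563 m × 0.004627 m. Contact area A = 0.009563 m × 0.004627 m = 4.425e-05 m².
Convert: Depth limit h_lim = 0.5230 mm = 5.230e-04 m.
In SI base units, W = 19.29 N, H = 3.603e+08 Pa, K = 1.702e-05.
Permissible volume V_lim = h_lim·A = 5.230e-04 · 4.425e-05 = 2.314e-08 m³.
Life L = V_lim·H/(K·W) = 2.314e-08 · 3.603e+08 / (1.702e-05 · 19.29) = 2.540e+04 m.

value=2.540e+04 m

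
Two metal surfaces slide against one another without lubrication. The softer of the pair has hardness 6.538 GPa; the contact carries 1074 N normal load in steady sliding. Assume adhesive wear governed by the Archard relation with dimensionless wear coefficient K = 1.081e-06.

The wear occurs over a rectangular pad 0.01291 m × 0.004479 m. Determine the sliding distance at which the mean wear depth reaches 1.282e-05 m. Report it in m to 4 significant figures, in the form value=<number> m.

value=4175 m

Shown intermediates are rounded, and every step runs at full float precision, and rounded just once: 4 significant digits.
Convert: Hardness H = 6.538 GPa = 6.538e+09 Pa.
Convert: Contact area A = 0.01291 m × 0.004479 m = 5.782e-05 m².
As SI base values: W = 1074 N, H = 6.538e+09 Pa, K = 1.081e-06.
Volume at the limit: V_lim = h_lim·A = 1.282e-05 · 5.782e-05 = 7.413e-10 m³.
So the life L = V_lim·H/(K·W) = 7.413e-10 · 6.538e+09 / (1.081e-06 · 1074) = 4175 m.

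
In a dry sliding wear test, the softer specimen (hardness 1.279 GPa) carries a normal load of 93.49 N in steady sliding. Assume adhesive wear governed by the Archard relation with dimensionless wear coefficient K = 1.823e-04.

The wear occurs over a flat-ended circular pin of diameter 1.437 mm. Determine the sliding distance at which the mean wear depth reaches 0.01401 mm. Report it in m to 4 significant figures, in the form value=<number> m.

All arithmetic carries full precision, and printed values are rounded, and rounded once at the end to 4 significant digits.
Convert: Hardness H = 1.279 GPa = 1.279e+09 Pa.
Convert: Pin diameter d = 1.437 mm = 0.001437 m. Contact area A = π·d²/4 = π·(0.001437 m)²/4 = 1.622e-06 m².
Convert: Depth limit h_lim = 0.01401 mm = 1.401e-05 m.
In SI base units: W = 93.49 N, H = 1.279e+09 Pa, K = 1.823e-04.
Permissible volume V_lim = h_lim·A = 1.401e-05 · 1.622e-06 = 2.272e-11 m³.
Inverting, life L = V_lim·H/(K·W) = 2.272e-11 · 1.279e+09 / (1.823e-04 · 93.49) = 1.705 m.

value=1.705 m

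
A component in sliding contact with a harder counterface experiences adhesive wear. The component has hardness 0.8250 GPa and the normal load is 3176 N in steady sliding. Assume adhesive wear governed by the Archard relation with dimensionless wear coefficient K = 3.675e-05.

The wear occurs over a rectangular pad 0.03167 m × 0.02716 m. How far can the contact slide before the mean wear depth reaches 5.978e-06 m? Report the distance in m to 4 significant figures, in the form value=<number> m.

value=36.35 m

Printed values are rounded. Every step holds full float precision — a single final rounding, at four significant figures.
Hardness H = 0.8250 GPa = 8.250e+08 Pa.
Contact area A = 0.03167 m × 0.02716 m = 8.602e-04 m².
Collected in SI base units: W = 3176 N, H = 8.250e+08 Pa, K = 3.675e-05.
At the depth limit, V_lim = h_lim·A = 5.978e-06 · 8.602e-04 = 5.142e-09 m³.
So the life L = V_lim·H/(K·W) = 5.142e-09 · 8.250e+08 / (3.675e-05 · 3176) = 36.35 m.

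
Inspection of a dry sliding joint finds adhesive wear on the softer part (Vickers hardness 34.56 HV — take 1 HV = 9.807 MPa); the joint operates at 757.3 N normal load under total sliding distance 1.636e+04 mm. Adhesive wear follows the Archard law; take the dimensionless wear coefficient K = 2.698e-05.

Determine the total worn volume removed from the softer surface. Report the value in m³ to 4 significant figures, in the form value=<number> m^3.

Intermediate values are displayed rounded. The computation keeps exact precision, and rounded just once to 4 significant digits.
Convert: Total distance L = 1.636e+04 mm = 16.36 m.
Convert: Hardness H = 34.56 HV × 9.807 MPa/HV = 338.9 MPa = 3.389e+08 Pa.
In SI base units, W = 757.3 N, H = 3.389e+08 Pa, K = 2.698e-05.
Worn volume V = K·W·L/H = 2.698e-05 · 757.3 · 16.36 / 3.389e+08 = 9.862e-10 m³.

value=9.862e-10 m^3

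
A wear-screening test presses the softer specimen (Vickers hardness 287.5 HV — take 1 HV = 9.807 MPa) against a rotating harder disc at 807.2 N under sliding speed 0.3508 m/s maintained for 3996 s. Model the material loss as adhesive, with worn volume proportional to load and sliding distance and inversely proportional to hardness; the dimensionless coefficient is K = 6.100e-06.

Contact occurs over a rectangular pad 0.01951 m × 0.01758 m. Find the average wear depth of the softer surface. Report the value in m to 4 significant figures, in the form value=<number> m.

value=7.137e-06 m

Intermediates are shown rounded — the computation carries full float precision, and rounded once at the end to 4 significant digits.
Convert: Distance L = v·t = 0.3508 m/s × 3996 s = 1402 m.
Convert: Hardness H = 287.5 HV × 9.807 MPa/HV = 2820 MPa = 2.820e+09 Pa.
Convert: Contact area A = 0.01951 m × 0.01758 m = 3.430e-04 m².
As SI base values: W = 807.2 N, H = 2.820e+09 Pa, K = 6.100e-06.
Archard volume V = K·W·L/H = 6.100e-06 · 807.2 · 1402 / 2.820e+09 = 2.448e-09 m³.
Depth of wear h = V/A = 2.448e-09 / 3.430e-04 = 7.137e-06 m.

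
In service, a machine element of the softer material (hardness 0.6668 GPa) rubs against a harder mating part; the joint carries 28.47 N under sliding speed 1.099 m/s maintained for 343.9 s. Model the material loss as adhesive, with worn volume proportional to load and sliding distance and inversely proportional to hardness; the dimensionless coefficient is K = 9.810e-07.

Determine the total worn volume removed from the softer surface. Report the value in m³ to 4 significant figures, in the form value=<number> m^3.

All working math maintains exact precision. Quoted intermediates are rounded — a single final rounding, at 4 significant figures.
Path length L = v·t = 1.099 m/s × 343.9 s = 377.9 m.
Hardness H = 0.6668 GPa = 6.668e+08 Pa.
Restated in SI base units: W = 28.47 N, H = 6.668e+08 Pa, K = 9.810e-07.
Worn volume V = K·W·L/H = 9.810e-07 · 28.47 · 377.9 / 6.668e+08 = 1.583e-11 m³.

value=1.583e-11 m^3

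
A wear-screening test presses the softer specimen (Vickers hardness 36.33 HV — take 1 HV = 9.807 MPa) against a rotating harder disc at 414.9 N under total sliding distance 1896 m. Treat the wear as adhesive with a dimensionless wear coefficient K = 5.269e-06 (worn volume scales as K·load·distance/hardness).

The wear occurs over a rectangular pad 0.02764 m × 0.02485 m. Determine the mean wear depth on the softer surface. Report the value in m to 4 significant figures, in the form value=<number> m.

Quoted intermediates are rounded. All arithmetic carries full float precision; one last rounding to four significant figures.
Hardness H = 36.33 HV × 9.807 MPa/HV = 356.3 MPa = 3.563e+08 Pa.
Contact area A = 0.02764 m × 0.02485 m = 6.869e-04 m².
Expressed in SI base units: W = 414.9 N, H = 3.563e+08 Pa, K = 5.269e-06.
Archard volume V = K·W·L/H = 5.269e-06 · 414.9 · 1896 / 3.563e+08 = 1.163e-08 m³.
Depth h = V/A = 1.163e-08 / 6.869e-04 = 1.694e-05 m.

value=1.694e-05 m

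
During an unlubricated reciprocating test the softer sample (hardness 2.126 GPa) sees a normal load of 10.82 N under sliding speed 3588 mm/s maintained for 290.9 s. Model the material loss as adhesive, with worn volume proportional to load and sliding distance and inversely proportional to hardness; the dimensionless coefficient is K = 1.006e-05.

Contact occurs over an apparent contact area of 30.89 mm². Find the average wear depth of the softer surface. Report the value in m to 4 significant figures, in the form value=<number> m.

The computation holds exact precision, and printed values are rounded, and one last rounding, at four significant digits.
Sliding speed v = 3588 mm/s = 3.588 m/s. The distance L = v·t = 3.588 m/s × 290.9 s = 1044 m.
Hardness H = 2.126 GPa = 2.126e+09 Pa.
Contact area A = 30.89 mm² = 3.089e-05 m².
In SI base units, W = 10.82 N, H = 2.126e+09 Pa, K = 1.006e-05.
Archard volume V = K·W·L/H = 1.006e-05 · 10.82 · 1044 / 2.126e+09 = 5.344e-11 m³.
Mean depth h = V/A = 5.344e-11 / 3.089e-05 = 1.730e-06 m.

value=1.730e-06 m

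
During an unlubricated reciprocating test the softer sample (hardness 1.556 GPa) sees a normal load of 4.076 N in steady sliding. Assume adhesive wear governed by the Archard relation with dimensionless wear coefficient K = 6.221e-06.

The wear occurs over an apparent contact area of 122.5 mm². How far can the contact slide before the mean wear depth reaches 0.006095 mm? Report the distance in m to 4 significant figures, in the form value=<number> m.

The computation keeps exact precision, and intermediate values are printed rounded; a single final rounding to 4 significant digits.
Hardness H = 1.556 GPa = 1.556e+09 Pa.
Contact area A = 122.5 mm² = 1.225e-04 m².
Depth limit h_lim = 0.006095 mm = 6.095e-06 m.
Working in SI base units: W = 4.076 N, H = 1.556e+09 Pa, K = 6.221e-06.
Permissible volume V_lim = h_lim·A = 6.095e-06 · 1.225e-04 = 7.466e-10 m³.
So the life L = V_lim·H/(K·W) = 7.466e-10 · 1.556e+09 / (6.221e-06 · 4.076) = 4.582e+04 m.

value=4.582e+04 m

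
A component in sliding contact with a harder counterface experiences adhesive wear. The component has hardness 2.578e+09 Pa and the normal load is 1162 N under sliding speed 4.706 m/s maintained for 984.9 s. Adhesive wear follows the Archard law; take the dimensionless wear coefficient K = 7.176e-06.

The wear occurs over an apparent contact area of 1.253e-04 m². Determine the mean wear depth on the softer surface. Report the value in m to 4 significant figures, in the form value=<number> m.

value=1.196e-04 m

All arithmetic keeps exact precision. Printed values are rounded, and one final rounding, at 4 significant digits.
Convert: The distance L = v·t = 4.706 m/s × 984.9 s = 4635 m.
Collected in SI base units: W = 1162 N, H = 2.578e+09 Pa, K = 7.176e-06.
Wear volume V = K·W·L/H = 7.176e-06 · 1162 · 4635 / 2.578e+09 = 1.499e-08 m³.
Mean depth h = V/A = 1.499e-08 / 1.253e-04 = 1.196e-04 m.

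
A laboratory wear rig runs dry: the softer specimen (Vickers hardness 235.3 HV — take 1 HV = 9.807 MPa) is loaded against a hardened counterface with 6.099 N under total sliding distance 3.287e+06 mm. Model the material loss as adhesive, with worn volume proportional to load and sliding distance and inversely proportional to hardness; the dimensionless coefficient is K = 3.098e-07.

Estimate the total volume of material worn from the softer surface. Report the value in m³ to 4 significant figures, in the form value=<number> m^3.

value=2.691e-12 m^3

Intermediate values appear rounded; all arithmetic holds exact precision. Rounded just once, at 4 significant figures.
Convert: Distance covered L = 3.287e+06 mm = 3287 m.
Convert: Hardness H = 235.3 HV × 9.807 MPa/HV = 2308 MPa = 2.308e+09 Pa.
Expressed in SI base units: W = 6.099 N, H = 2.308e+09 Pa, K = 3.098e-07.
By Archard's law, V = K·W·L/H = 3.098e-07 · 6.099 · 3287 / 2.308e+09 = 2.691e-12 m³.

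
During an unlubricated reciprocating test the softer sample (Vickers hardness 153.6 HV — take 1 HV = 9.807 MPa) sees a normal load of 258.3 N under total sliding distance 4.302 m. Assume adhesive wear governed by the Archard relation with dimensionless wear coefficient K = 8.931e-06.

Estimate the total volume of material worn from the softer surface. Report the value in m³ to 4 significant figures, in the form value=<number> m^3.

value=6.588e-12 m^3

The intermediates are displayed rounded. Every step holds full precision — a lone final rounding: four significant digits.
Convert: Hardness H = 153.6 HV × 9.807 MPa/HV = 1506 MPa = 1.506e+09 Pa.
Restated in SI base units: W = 258.3 N, H = 1.506e+09 Pa, K = 8.931e-06.
The Archard volume V = K·W·L/H = 8.931e-06 · 258.3 · 4.302 / 1.506e+09 = 6.588e-12 m³.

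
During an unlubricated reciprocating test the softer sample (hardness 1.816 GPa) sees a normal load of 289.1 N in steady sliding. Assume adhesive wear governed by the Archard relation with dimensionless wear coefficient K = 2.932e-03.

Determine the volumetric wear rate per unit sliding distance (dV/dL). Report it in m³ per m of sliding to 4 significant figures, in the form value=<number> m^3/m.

Intermediates are shown rounded; the algebra carries exact precision — a single final rounding to four significant digits.
Convert: Hardness H = 1.816 GPa = 1.816e+09 Pa.
In SI base units, W = 289.1 N, H = 1.816e+09 Pa, K = 2.932e-03.
Volumetric rate dV/dL = K·W/H (independent of L): 2.932e-03 · 289.1 / 1.816e+09 = 4.668e-10 m³/m.

value=4.668e-10 m^3/m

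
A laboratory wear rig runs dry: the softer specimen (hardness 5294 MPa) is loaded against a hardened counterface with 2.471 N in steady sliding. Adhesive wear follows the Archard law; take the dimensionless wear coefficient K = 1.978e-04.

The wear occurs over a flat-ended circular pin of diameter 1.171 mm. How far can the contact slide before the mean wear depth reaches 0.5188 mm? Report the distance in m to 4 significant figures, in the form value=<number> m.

value=6052 m

All working math carries full float precision. Intermediate values appear rounded, and a single final rounding: 4 significant figures.
Convert: Hardness H = 5294 MPa = 5.294e+09 Pa.
Convert: Pin diameter d = 1.171 mm = 0.001171 m. Contact area A = π·d²/4 = π·(0.001171 m)²/4 = 1.077e-06 m².
Convert: Depth limit h_lim = 0.5188 mm = 5.188e-04 m.
In SI base units, W = 2.471 N, H = 5.294e+09 Pa, K = 1.978e-04.
At the depth limit, V_lim = h_lim·A = 5.188e-04 · 1.077e-06 = 5.587e-10 m³.
Sliding life L = V_lim·H/(K·W) = 5.587e-10 · 5.294e+09 / (1.978e-04 · 2.471) = 6052 m.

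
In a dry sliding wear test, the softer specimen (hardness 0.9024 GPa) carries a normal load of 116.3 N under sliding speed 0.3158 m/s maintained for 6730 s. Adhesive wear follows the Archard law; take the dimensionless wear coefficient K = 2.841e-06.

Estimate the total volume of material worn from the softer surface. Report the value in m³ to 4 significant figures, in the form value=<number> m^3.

Displayed values are rounded; every step holds full precision — rounded just once to four significant figures.
Total distance L = v·t = 0.3158 m/s × 6730 s = 2125 m.
Hardness H = 0.9024 GPa = 9.024e+08 Pa.
Working in SI base units: W = 116.3 N, H = 9.024e+08 Pa, K = 2.841e-06.
Wear volume V = K·W·L/H = 2.841e-06 · 116.3 · 2125 / 9.024e+08 = 7.782e-10 m³.

value=7.782e-10 m^3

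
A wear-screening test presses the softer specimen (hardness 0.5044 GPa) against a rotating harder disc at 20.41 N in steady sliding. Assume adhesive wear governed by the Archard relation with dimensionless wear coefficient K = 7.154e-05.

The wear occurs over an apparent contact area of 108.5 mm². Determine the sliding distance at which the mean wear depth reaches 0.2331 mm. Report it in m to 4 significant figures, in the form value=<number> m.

Each operation carries full float precision — intermediates appear rounded; a single final rounding to 4 significant figures.
Convert: Hardness H = 0.5044 GPa = 5.044e+08 Pa.
Convert: Contact area A = 108.5 mm² = 1.085e-04 m².
Convert: Depth limit h_lim = 0.2331 mm = 2.331e-04 m.
In SI base units: W = 20.41 N, H = 5.044e+08 Pa, K = 7.154e-05.
Wearable volume V_lim = h_lim·A = 2.331e-04 · 1.085e-04 = 2.529e-08 m³.
Sliding life L = V_lim·H/(K·W) = 2.529e-08 · 5.044e+08 / (7.154e-05 · 20.41) = 8737 m.

value=8737 m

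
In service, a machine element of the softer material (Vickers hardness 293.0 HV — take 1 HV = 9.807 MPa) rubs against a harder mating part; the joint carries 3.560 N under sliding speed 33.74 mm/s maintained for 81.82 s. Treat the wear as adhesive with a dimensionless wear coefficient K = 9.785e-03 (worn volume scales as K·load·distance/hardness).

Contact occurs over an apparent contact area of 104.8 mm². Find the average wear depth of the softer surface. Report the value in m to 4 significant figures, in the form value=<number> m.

The intermediates are displayed rounded. Every step keeps exact precision — a lone final rounding: four significant figures.
Sliding speed v = 33.74 mm/s = 0.03374 m/s. Distance L = v·t = 0.03374 m/s × 81.82 s = 2.761 m.
Hardness H = 293.0 HV × 9.807 MPa/HV = 2873 MPa = 2.873e+09 Pa.
Contact area A = 104.8 mm² = 1.048e-04 m².
SI base units throughout: W = 3.560 N, H = 2.873e+09 Pa, K = 9.785e-03.
By Archard's law, V = K·W·L/H = 9.785e-03 · 3.560 · 2.761 / 2.873e+09 = 3.347e-11 m³.
Mean wear depth h = V/A = 3.347e-11 / 1.048e-04 = 3.193e-07 m.

value=3.193e-07 m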